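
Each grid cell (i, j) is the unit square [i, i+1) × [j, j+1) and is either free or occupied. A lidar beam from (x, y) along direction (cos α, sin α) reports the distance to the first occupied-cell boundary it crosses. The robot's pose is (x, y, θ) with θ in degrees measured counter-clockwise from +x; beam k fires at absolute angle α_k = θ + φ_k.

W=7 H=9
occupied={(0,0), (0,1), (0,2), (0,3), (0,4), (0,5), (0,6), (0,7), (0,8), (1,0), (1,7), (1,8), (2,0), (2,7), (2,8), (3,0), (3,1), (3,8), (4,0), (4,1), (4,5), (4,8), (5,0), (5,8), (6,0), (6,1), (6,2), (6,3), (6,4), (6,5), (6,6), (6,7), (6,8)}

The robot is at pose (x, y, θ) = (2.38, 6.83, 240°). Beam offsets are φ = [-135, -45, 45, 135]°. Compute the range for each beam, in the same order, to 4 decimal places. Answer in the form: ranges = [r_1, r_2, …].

ranges = [0.1760, 1.4287, 5.0004, 3.7477]

beam 1: φ=-135°, α=105°
  dir = (cos 105°, sin 105°) = (-0.2588, 0.9659); from cell (2,6)
  next x-line at t=1.4682, next y-line at t=0.1760; Δt_x=3.8637, Δt_y=1.0353
    y: enter (2,7) at t=0.1760 ← occupied
  → r_1 = 0.1760
beam 2: φ=-45°, α=195°
  dir = (cos 195°, sin 195°) = (-0.9659, -0.2588); from cell (2,6)
  next x-line at t=0.3934, next y-line at t=3.2069; Δt_x=1.0353, Δt_y=3.8637
    x: enter (1,6) at t=0.3934
    x: enter (0,6) at t=1.4287 ← occupied
  → r_2 = 1.4287
beam 3: φ=45°, α=285°
  dir = (cos 285°, sin 285°) = (0.2588, -0.9659); from cell (2,6)
  next x-line at t=2.3955, next y-line at t=0.8593; Δt_x=3.8637, Δt_y=1.0353
    y: enter (2,5) at t=0.8593
    y: enter (2,4) at t=1.8946
    x: enter (3,4) at t=2.3955
    y: enter (3,3) at t=2.9298
    y: enter (3,2) at t=3.9651
    y: enter (3,1) at t=5.0004 ← occupied
  → r_3 = 5.0004
beam 4: φ=135°, α=15°
  dir = (cos 15°, sin 15°) = (0.9659, 0.2588); from cell (2,6)
  next x-line at t=0.6419, next y-line at t=0.6568; Δt_x=1.0353, Δt_y=3.8637
    x: enter (3,6) at t=0.6419
    y: enter (3,7) at t=0.6568
    x: enter (4,7) at t=1.6771
    x: enter (5,7) at t=2.7124
    x: enter (6,7) at t=3.7477 ← occupied
  → r_4 = 3.7477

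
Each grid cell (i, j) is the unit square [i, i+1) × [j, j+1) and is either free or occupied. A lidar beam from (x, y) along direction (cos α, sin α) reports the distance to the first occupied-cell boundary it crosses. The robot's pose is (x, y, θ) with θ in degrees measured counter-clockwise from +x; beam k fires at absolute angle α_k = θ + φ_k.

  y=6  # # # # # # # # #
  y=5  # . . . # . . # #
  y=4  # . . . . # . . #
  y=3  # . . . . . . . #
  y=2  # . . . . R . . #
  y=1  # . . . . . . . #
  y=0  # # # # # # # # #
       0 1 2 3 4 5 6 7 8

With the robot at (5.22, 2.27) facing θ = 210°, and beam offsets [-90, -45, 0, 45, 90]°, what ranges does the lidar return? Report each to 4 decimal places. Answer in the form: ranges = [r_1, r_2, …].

ranges = [4.3070, 4.3689, 2.5400, 1.3148, 1.4665]

beam 1: φ=-90°, α=120°
  cosα=-0.5000 sinα=0.8660 | (5,2) | tMaxX 0.4400 tMaxY 0.8429 | tΔX 2.0000 tΔY 1.1547
    t=0.4400 [x] (4,2)
    t=0.8429 [y] (4,3)
    t=1.9976 [y] (4,4)
    t=2.4400 [x] (3,4)
    t=3.1523 [y] (3,5)
    t=4.3070 [y] (3,6) — stop
  → r_1 = 4.3070
beam 2: φ=-45°, α=165°
  cosα=-0.9659 sinα=0.2588 | (5,2) | tMaxX 0.2278 tMaxY 2.8205 | tΔX 1.0353 tΔY 3.8637
    t=0.2278 [x] (4,2)
    t=1.2630 [x] (3,2)
    t=2.2983 [x] (2,2)
    t=2.8205 [y] (2,3)
    t=3.3336 [x] (1,3)
    t=4.3689 [x] (0,3) — stop
  → r_2 = 4.3689
beam 3: φ=0°, α=210°
  cosα=-0.8660 sinα=-0.5000 | (5,2) | tMaxX 0.2540 tMaxY 0.5400 | tΔX 1.1547 tΔY 2.0000
    t=0.2540 [x] (4,2)
    t=0.5400 [y] (4,1)
    t=1.4087 [x] (3,1)
    t=2.5400 [y] (3,0) — stop
  → r_3 = 2.5400
beam 4: φ=45°, α=255°
  cosα=-0.2588 sinα=-0.9659 | (5,2) | tMaxX 0.8500 tMaxY 0.2795 | tΔX 3.8637 tΔY 1.0353
    t=0.2795 [y] (5,1)
    t=0.8500 [x] (4,1)
    t=1.3148 [y] (4,0) — stop
  → r_4 = 1.3148
beam 5: φ=90°, α=300°
  cosα=0.5000 sinα=-0.8660 | (5,2) | tMaxX 1.5600 tMaxY 0.3118 | tΔX 2.0000 tΔY 1.1547
    t=0.3118 [y] (5,1)
    t=1.4665 [y] (5,0) — stop
  → r_5 = 1.4665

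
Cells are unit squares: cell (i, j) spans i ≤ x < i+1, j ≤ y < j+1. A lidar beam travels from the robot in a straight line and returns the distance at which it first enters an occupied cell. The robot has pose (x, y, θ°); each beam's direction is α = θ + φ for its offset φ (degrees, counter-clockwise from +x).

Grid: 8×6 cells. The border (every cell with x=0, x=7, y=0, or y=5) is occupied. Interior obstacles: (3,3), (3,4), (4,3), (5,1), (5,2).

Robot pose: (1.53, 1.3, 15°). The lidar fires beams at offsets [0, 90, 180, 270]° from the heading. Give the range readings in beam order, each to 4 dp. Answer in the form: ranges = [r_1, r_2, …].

beam 1: φ=0°, α=15°
  cosα=0.9659 sinα=0.2588 | (1,1) | tMaxX 0.4866 tMaxY 2.7046 | tΔX 1.0353 tΔY 3.8637
    t=0.4866 [x] (2,1)
    t=1.5219 [x] (3,1)
    t=2.5571 [x] (4,1)
    t=2.7046 [y] (4,2)
    t=3.5924 [x] (5,2) — stop
  → r_1 = 3.5924
beam 2: φ=90°, α=105°
  cosα=-0.2588 sinα=0.9659 | (1,1) | tMaxX 2.0478 tMaxY 0.7247 | tΔX 3.8637 tΔY 1.0353
    t=0.7247 [y] (1,2)
    t=1.7600 [y] (1,3)
    t=2.0478 [x] (0,3) — stop
  → r_2 = 2.0478
beam 3: φ=180°, α=195°
  cosα=-0.9659 sinα=-0.2588 | (1,1) | tMaxX 0.5487 tMaxY 1.1591 | tΔX 1.0353 tΔY 3.8637
    t=0.5487 [x] (0,1) — stop
  → r_3 = 0.5487
beam 4: φ=270°, α=285°
  cosα=0.2588 sinα=-0.9659 | (1,1) | tMaxX 1.8159 tMaxY 0.3106 | tΔX 3.8637 tΔY 1.0353
    t=0.3106 [y] (1,0) — stop
  → r_4 = 0.3106

ranges = [3.5924, 2.0478, 0.5487, 0.3106]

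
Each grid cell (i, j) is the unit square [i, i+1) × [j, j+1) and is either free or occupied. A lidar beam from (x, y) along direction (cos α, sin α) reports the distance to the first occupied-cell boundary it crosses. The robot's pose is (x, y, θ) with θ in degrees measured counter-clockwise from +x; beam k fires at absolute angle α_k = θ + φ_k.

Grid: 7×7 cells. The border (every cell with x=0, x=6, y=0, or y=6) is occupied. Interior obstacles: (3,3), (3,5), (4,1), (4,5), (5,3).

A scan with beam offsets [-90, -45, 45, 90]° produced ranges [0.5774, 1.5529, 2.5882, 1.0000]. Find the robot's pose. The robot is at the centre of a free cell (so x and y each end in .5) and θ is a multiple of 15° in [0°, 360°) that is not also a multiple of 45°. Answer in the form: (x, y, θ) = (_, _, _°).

Enumerate (i+0.5, j+0.5, θ) over the 20 free cells and 16 admissible headings. For each, cast all 4 beams and compare to the given ranges.
  (3.5, 1.5, 105°): beam 1 = 0.5176 ≠ 0.5774 ✗
  (5.5, 4.5, 330°): beam 2 = 0.5176 ≠ 1.5529 ✗
  (2.5, 1.5, 75°): beam 1 = 1.5529 ≠ 0.5774 ✗
  (2.5, 1.5, 60°): beam 1 = 1.0000 ≠ 0.5774 ✗
  …
  (3.5, 1.5, 120°): r_1=0.5774, r_2=1.5529, r_3=2.5882, r_4=1.0000 — all match ✓
Only this pose fits every beam.

(x, y, θ) = (3.5, 1.5, 120°)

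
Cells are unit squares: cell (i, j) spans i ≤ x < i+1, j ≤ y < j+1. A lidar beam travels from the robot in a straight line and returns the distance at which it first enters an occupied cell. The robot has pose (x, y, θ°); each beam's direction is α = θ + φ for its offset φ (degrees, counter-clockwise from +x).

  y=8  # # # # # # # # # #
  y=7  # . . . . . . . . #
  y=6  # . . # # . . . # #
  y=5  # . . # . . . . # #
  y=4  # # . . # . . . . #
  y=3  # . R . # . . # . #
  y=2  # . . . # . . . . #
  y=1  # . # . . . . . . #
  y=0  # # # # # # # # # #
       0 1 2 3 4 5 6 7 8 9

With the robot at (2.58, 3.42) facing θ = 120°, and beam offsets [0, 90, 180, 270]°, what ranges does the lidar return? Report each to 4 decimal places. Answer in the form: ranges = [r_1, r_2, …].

beam 1: φ=0°, α=120°
  d=(-0.5000,0.8660)  start (2,3)  tX=1.1600 tY=0.6697  stride 1/|dx|=2.0000 1/|dy|=1.1547
    cross y-line → (2,4), t=0.6697
    cross x-line → (1,4), t=1.1600 (wall)
  → r_1 = 1.1600
beam 2: φ=90°, α=210°
  d=(-0.8660,-0.5000)  start (2,3)  tX=0.6697 tY=0.8400  stride 1/|dx|=1.1547 1/|dy|=2.0000
    cross x-line → (1,3), t=0.6697
    cross y-line → (1,2), t=0.8400
    cross x-line → (0,2), t=1.8244 (wall)
  → r_2 = 1.8244
beam 3: φ=180°, α=300°
  d=(0.5000,-0.8660)  start (2,3)  tX=0.8400 tY=0.4850  stride 1/|dx|=2.0000 1/|dy|=1.1547
    cross y-line → (2,2), t=0.4850
    cross x-line → (3,2), t=0.8400
    cross y-line → (3,1), t=1.6397
    cross y-line → (3,0), t=2.7944 (wall)
  → r_3 = 2.7944
beam 4: φ=270°, α=30°
  d=(0.8660,0.5000)  start (2,3)  tX=0.4850 tY=1.1600  stride 1/|dx|=1.1547 1/|dy|=2.0000
    cross x-line → (3,3), t=0.4850
    cross y-line → (3,4), t=1.1600
    cross x-line → (4,4), t=1.6397 (wall)
  → r_4 = 1.6397

ranges = [1.1600, 1.8244, 2.7944, 1.6397]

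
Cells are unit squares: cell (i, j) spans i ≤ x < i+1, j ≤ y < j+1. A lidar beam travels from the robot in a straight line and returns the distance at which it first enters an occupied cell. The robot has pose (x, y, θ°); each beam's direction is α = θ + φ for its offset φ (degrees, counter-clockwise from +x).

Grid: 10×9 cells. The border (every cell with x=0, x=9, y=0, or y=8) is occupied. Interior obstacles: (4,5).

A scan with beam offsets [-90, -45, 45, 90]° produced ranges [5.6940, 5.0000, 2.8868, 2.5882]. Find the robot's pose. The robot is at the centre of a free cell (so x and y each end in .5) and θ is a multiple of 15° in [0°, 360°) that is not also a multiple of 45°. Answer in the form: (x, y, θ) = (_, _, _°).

(x, y, θ) = (6.5, 3.5, 255°)

Enumerate (i+0.5, j+0.5, θ) over the 55 free cells and 16 admissible headings. For each, cast all 4 beams and compare to the given ranges.
  (6.5, 2.5, 330°): beam 1 = 1.7321 ≠ 5.6940 ✗
  (7.5, 6.5, 150°): beam 1 = 1.7321 ≠ 5.6940 ✗
  (7.5, 1.5, 255°): beam 1 = 6.7293 ≠ 5.6940 ✗
  (8.5, 5.5, 285°): beam 1 = 7.7646 ≠ 5.6940 ✗
  (1.5, 5.5, 240°): beam 1 = 0.5774 ≠ 5.6940 ✗
  …
  (6.5, 3.5, 255°): r_1=5.6940, r_2=5.0000, r_3=2.8868, r_4=2.5882 — all match ✓
No second candidate reproduces the full scan.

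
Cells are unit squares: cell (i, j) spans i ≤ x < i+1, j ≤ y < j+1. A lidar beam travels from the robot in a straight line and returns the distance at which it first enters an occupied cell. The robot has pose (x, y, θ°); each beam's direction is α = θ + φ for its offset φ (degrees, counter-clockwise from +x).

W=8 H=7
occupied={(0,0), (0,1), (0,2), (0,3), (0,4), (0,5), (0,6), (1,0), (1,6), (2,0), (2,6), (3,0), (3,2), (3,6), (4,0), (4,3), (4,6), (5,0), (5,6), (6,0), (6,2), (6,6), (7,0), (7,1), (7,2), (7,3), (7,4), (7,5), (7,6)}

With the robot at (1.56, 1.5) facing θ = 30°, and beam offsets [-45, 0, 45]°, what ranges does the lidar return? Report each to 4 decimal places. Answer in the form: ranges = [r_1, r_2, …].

beam 1: φ=-45°, α=345°
  direction (0.9659, -0.2588); cell (1,1); t to first gridline: x 0.4555, y 1.9319 (then +1.0353 / +3.8637)
    (2,1) via x @ 0.4555
    (3,1) via x @ 1.4908
    (3,0) via y @ 1.9319  # hit
  → r_1 = 1.9319
beam 2: φ=0°, α=30°
  direction (0.8660, 0.5000); cell (1,1); t to first gridline: x 0.5081, y 1.0000 (then +1.1547 / +2.0000)
    (2,1) via x @ 0.5081
    (2,2) via y @ 1.0000
    (3,2) via x @ 1.6628  # hit
  → r_2 = 1.6628
beam 3: φ=45°, α=75°
  direction (0.2588, 0.9659); cell (1,1); t to first gridline: x 1.7000, y 0.5176 (then +3.8637 / +1.0353)
    (1,2) via y @ 0.5176
    (1,3) via y @ 1.5529
    (2,3) via x @ 1.7000
    (2,4) via y @ 2.5882
    (2,5) via y @ 3.6235
    (2,6) via y @ 4.6587  # hit
  → r_3 = 4.6587

ranges = [1.9319, 1.6628, 4.6587]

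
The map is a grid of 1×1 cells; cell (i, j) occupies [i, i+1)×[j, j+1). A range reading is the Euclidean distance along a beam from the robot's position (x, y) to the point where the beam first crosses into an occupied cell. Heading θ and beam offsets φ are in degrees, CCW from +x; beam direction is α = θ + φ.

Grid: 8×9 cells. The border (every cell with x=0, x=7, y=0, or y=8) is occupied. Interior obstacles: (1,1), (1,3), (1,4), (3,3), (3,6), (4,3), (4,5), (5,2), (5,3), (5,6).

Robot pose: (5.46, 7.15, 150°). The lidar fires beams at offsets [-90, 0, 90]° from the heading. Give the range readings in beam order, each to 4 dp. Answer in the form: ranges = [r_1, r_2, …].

ranges = [0.9815, 1.7000, 0.1732]

beam 1: φ=-90°, α=60°
  direction (0.5000, 0.8660); cell (5,7); t to first gridline: x 1.0800, y 0.9815 (then +2.0000 / +1.1547)
    (5,8) via y @ 0.9815  # hit
  → r_1 = 0.9815
beam 2: φ=0°, α=150°
  direction (-0.8660, 0.5000); cell (5,7); t to first gridline: x 0.5312, y 1.7000 (then +1.1547 / +2.0000)
    (4,7) via x @ 0.5312
    (3,7) via x @ 1.6859
    (3,8) via y @ 1.7000  # hit
  → r_2 = 1.7000
beam 3: φ=90°, α=240°
  direction (-0.5000, -0.8660); cell (5,7); t to first gridline: x 0.9200, y 0.1732 (then +2.0000 / +1.1547)
    (5,6) via y @ 0.1732  # hit
  → r_3 = 0.1732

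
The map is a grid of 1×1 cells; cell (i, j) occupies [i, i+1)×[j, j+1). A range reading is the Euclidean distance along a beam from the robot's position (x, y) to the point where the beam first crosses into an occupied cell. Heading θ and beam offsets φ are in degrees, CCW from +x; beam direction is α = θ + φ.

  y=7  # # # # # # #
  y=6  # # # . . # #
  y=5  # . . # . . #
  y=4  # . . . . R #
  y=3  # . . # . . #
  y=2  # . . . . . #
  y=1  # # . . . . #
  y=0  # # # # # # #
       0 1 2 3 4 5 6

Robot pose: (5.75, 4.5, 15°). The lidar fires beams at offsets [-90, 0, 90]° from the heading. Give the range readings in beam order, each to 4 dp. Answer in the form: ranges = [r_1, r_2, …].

ranges = [0.9659, 0.2588, 1.5529]

beam 1: φ=-90°, α=285°
  direction (0.2588, -0.9659); cell (5,4); t to first gridline: x 0.9659, y 0.5176 (then +3.8637 / +1.0353)
    (5,3) via y @ 0.5176
    (6,3) via x @ 0.9659  # hit
  → r_1 = 0.9659
beam 2: φ=0°, α=15°
  direction (0.9659, 0.2588); cell (5,4); t to first gridline: x 0.2588, y 1.9319 (then +1.0353 / +3.8637)
    (6,4) via x @ 0.2588  # hit
  → r_2 = 0.2588
beam 3: φ=90°, α=105°
  direction (-0.2588, 0.9659); cell (5,4); t to first gridline: x 2.8978, y 0.5176 (then +3.8637 / +1.0353)
    (5,5) via y @ 0.5176
    (5,6) via y @ 1.5529  # hit
  → r_3 = 1.5529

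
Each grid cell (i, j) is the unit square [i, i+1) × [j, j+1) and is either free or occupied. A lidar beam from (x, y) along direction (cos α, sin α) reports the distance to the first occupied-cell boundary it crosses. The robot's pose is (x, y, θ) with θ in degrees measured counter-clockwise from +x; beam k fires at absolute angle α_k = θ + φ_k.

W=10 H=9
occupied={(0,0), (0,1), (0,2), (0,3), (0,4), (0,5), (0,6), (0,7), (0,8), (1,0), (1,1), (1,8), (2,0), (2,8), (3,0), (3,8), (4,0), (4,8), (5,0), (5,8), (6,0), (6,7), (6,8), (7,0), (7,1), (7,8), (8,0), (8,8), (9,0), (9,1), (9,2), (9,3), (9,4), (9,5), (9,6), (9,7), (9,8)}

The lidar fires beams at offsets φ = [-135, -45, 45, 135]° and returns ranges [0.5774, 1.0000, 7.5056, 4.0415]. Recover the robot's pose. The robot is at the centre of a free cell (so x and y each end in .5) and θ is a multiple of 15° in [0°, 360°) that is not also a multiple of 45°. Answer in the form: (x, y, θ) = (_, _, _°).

Candidates: 53 free-cell centres × 16 headings = 848 poses. Raycast each; keep the one whose scan matches to 4 dp.
  (6.5, 4.5, 15°): beam 1 = 4.0415 ≠ 0.5774 ✗
  (3.5, 1.5, 345°): beam 1 = 1.0000 ≠ 0.5774 ✗
  (8.5, 3.5, 210°): beam 1 = 1.9319 ≠ 0.5774 ✗
  (2.5, 1.5, 30°): beam 1 = 0.5176 ≠ 0.5774 ✗
  …
  (4.5, 1.5, 15°): r_1=0.5774, r_2=1.0000, r_3=7.5056, r_4=4.0415 — all match ✓
No second candidate reproduces the full scan.

(x, y, θ) = (4.5, 1.5, 15°)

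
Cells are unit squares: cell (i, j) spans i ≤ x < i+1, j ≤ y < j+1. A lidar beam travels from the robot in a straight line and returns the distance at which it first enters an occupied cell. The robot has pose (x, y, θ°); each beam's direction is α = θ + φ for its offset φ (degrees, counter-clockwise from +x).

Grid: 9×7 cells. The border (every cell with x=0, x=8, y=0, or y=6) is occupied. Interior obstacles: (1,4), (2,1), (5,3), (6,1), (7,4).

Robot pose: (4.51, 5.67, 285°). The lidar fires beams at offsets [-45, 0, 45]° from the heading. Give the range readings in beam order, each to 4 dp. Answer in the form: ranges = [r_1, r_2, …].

ranges = [4.2378, 1.8932, 2.8752]

beam 1: φ=-45°, α=240°
  direction (-0.5000, -0.8660); cell (4,5); t to first gridline: x 1.0200, y 0.7736 (then +2.0000 / +1.1547)
    (4,4) via y @ 0.7736
    (3,4) via x @ 1.0200
    (3,3) via y @ 1.9283
    (2,3) via x @ 3.0200
    (2,2) via y @ 3.0831
    (2,1) via y @ 4.2378  # hit
  → r_1 = 4.2378
beam 2: φ=0°, α=285°
  direction (0.2588, -0.9659); cell (4,5); t to first gridline: x 1.8932, y 0.6936 (then +3.8637 / +1.0353)
    (4,4) via y @ 0.6936
    (4,3) via y @ 1.7289
    (5,3) via x @ 1.8932  # hit
  → r_2 = 1.8932
beam 3: φ=45°, α=330°
  direction (0.8660, -0.5000); cell (4,5); t to first gridline: x 0.5658, y 1.3400 (then +1.1547 / +2.0000)
    (5,5) via x @ 0.5658
    (5,4) via y @ 1.3400
    (6,4) via x @ 1.7205
    (7,4) via x @ 2.8752  # hit
  → r_3 = 2.8752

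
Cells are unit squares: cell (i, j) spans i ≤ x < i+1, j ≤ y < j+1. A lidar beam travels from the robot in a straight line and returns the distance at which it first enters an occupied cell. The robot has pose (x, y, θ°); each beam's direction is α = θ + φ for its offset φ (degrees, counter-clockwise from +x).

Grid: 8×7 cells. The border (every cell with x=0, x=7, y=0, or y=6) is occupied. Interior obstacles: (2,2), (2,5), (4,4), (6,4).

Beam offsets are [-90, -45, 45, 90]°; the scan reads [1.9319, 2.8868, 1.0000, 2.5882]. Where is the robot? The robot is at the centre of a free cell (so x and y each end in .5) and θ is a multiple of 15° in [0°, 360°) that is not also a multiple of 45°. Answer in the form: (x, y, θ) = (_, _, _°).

Candidates: 26 free-cell centres × 16 headings = 416 poses. Raycast each; keep the one whose scan matches to 4 dp.
  (6.5, 1.5, 345°): beam 1 = 0.5176 ≠ 1.9319 ✗
  (3.5, 2.5, 345°): beam 1 = 1.5529 ≠ 1.9319 ✗
  (4.5, 2.5, 75°): beam 1 = 2.5882 ≠ 1.9319 ✗
  …
  (3.5, 3.5, 195°): r_1=1.9319, r_2=2.8868, r_3=1.0000, r_4=2.5882 — all match ✓
No second candidate reproduces the full scan.

(x, y, θ) = (3.5, 3.5, 195°)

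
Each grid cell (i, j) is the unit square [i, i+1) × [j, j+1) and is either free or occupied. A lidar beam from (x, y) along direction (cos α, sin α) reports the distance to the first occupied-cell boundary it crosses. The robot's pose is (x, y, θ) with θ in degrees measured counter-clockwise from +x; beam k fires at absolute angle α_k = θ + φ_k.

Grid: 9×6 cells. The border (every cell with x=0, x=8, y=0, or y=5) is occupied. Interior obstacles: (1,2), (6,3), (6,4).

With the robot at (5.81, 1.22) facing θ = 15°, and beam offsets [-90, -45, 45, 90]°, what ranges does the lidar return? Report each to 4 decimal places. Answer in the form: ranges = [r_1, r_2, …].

ranges = [0.2278, 0.4400, 2.0554, 3.9133]

beam 1: φ=-90°, α=285°
  d=(0.2588,-0.9659)  start (5,1)  tX=0.7341 tY=0.2278  stride 1/|dx|=3.8637 1/|dy|=1.0353
    cross y-line → (5,0), t=0.2278 (wall)
  → r_1 = 0.2278
beam 2: φ=-45°, α=330°
  d=(0.8660,-0.5000)  start (5,1)  tX=0.2194 tY=0.4400  stride 1/|dx|=1.1547 1/|dy|=2.0000
    cross x-line → (6,1), t=0.2194
    cross y-line → (6,0), t=0.4400 (wall)
  → r_2 = 0.4400
beam 3: φ=45°, α=60°
  d=(0.5000,0.8660)  start (5,1)  tX=0.3800 tY=0.9007  stride 1/|dx|=2.0000 1/|dy|=1.1547
    cross x-line → (6,1), t=0.3800
    cross y-line → (6,2), t=0.9007
    cross y-line → (6,3), t=2.0554 (wall)
  → r_3 = 2.0554
beam 4: φ=90°, α=105°
  d=(-0.2588,0.9659)  start (5,1)  tX=3.1296 tY=0.8075  stride 1/|dx|=3.8637 1/|dy|=1.0353
    cross y-line → (5,2), t=0.8075
    cross y-line → (5,3), t=1.8428
    cross y-line → (5,4), t=2.8781
    cross x-line → (4,4), t=3.1296
    cross y-line → (4,5), t=3.9133 (wall)
  → r_4 = 3.9133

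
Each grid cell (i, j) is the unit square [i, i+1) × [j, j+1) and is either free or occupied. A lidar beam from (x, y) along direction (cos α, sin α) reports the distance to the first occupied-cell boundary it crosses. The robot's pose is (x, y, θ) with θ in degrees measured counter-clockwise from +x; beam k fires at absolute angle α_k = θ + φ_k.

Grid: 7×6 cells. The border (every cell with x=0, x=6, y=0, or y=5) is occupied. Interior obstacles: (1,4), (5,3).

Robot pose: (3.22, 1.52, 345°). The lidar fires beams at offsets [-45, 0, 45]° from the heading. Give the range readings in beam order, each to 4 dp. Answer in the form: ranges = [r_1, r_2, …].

beam 1: φ=-45°, α=300°
  direction (0.5000, -0.8660); cell (3,1); t to first gridline: x 1.5600, y 0.6004 (then +2.0000 / +1.1547)
    (3,0) via y @ 0.6004  # hit
  → r_1 = 0.6004
beam 2: φ=0°, α=345°
  direction (0.9659, -0.2588); cell (3,1); t to first gridline: x 0.8075, y 2.0091 (then +1.0353 / +3.8637)
    (4,1) via x @ 0.8075
    (5,1) via x @ 1.8428
    (5,0) via y @ 2.0091  # hit
  → r_2 = 2.0091
beam 3: φ=45°, α=30°
  direction (0.8660, 0.5000); cell (3,1); t to first gridline: x 0.9007, y 0.9600 (then +1.1547 / +2.0000)
    (4,1) via x @ 0.9007
    (4,2) via y @ 0.9600
    (5,2) via x @ 2.0554
    (5,3) via y @ 2.9600  # hit
  → r_3 = 2.9600

ranges = [0.6004, 2.0091, 2.9600]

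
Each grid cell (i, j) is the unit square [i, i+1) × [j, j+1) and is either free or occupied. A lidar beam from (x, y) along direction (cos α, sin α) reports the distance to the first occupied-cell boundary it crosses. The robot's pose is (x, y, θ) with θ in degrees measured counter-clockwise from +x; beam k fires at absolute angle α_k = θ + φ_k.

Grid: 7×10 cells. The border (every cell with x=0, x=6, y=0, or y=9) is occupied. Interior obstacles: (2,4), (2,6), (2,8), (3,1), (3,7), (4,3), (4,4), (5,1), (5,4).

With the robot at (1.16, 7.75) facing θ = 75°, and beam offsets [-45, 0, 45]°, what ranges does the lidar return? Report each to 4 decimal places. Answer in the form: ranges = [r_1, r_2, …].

ranges = [0.9699, 1.2941, 0.3200]

beam 1: φ=-45°, α=30°
  dir = (cos 30°, sin 30°) = (0.8660, 0.5000); from cell (1,7)
  next x-line at t=0.9699, next y-line at t=0.5000; Δt_x=1.1547, Δt_y=2.0000
    y: enter (1,8) at t=0.5000
    x: enter (2,8) at t=0.9699 ← occupied
  → r_1 = 0.9699
beam 2: φ=0°, α=75°
  dir = (cos 75°, sin 75°) = (0.2588, 0.9659); from cell (1,7)
  next x-line at t=3.2455, next y-line at t=0.2588; Δt_x=3.8637, Δt_y=1.0353
    y: enter (1,8) at t=0.2588
    y: enter (1,9) at t=1.2941 ← occupied
  → r_2 = 1.2941
beam 3: φ=45°, α=120°
  dir = (cos 120°, sin 120°) = (-0.5000, 0.8660); from cell (1,7)
  next x-line at t=0.3200, next y-line at t=0.2887; Δt_x=2.0000, Δt_y=1.1547
    y: enter (1,8) at t=0.2887
    x: enter (0,8) at t=0.3200 ← occupied
  → r_3 = 0.3200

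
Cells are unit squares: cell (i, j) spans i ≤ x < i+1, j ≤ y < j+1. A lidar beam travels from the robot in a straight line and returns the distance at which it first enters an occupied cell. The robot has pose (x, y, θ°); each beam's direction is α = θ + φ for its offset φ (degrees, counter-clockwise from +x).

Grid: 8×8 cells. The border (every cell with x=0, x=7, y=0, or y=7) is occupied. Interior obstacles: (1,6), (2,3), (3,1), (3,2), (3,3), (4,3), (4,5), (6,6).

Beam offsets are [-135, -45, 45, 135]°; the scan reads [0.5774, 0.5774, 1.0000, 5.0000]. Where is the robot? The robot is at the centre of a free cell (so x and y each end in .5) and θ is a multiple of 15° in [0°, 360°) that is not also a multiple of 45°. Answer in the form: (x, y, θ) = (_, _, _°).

(x, y, θ) = (4.5, 1.5, 285°)

Candidates: 28 free-cell centres × 16 headings = 448 poses. Raycast each; keep the one whose scan matches to 4 dp.
  (3.5, 5.5, 345°): beam 1 = 2.8868 ≠ 0.5774 ✗
  (4.5, 1.5, 240°): beam 1 = 1.5529 ≠ 0.5774 ✗
  (5.5, 3.5, 165°): beam 1 = 1.7321 ≠ 0.5774 ✗
  (6.5, 1.5, 300°): beam 1 = 2.5882 ≠ 0.5774 ✗
  …
  (4.5, 1.5, 285°): r_1=0.5774, r_2=0.5774, r_3=1.0000, r_4=5.0000 — all match ✓
No second candidate reproduces the full scan.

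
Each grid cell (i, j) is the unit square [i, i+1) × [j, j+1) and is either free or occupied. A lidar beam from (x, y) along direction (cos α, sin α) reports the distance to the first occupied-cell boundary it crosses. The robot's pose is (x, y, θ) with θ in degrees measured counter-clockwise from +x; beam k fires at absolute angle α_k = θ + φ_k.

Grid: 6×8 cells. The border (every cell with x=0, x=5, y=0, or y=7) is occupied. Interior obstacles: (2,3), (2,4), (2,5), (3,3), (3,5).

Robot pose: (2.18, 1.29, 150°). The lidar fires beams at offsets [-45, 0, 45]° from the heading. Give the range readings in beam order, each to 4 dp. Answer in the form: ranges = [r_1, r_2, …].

ranges = [4.5592, 1.3625, 1.1205]

beam 1: φ=-45°, α=105°
  direction (-0.2588, 0.9659); cell (2,1); t to first gridline: x 0.6955, y 0.7350 (then +3.8637 / +1.0353)
    (1,1) via x @ 0.6955
    (1,2) via y @ 0.7350
    (1,3) via y @ 1.7703
    (1,4) via y @ 2.8056
    (1,5) via y @ 3.8409
    (0,5) via x @ 4.5592  # hit
  → r_1 = 4.5592
beam 2: φ=0°, α=150°
  direction (-0.8660, 0.5000); cell (2,1); t to first gridline: x 0.2078, y 1.4200 (then +1.1547 / +2.0000)
    (1,1) via x @ 0.2078
    (0,1) via x @ 1.3625  # hit
  → r_2 = 1.3625
beam 3: φ=45°, α=195°
  direction (-0.9659, -0.2588); cell (2,1); t to first gridline: x 0.1863, y 1.1205 (then +1.0353 / +3.8637)
    (1,1) via x @ 0.1863
    (1,0) via y @ 1.1205  # hit
  → r_3 = 1.1205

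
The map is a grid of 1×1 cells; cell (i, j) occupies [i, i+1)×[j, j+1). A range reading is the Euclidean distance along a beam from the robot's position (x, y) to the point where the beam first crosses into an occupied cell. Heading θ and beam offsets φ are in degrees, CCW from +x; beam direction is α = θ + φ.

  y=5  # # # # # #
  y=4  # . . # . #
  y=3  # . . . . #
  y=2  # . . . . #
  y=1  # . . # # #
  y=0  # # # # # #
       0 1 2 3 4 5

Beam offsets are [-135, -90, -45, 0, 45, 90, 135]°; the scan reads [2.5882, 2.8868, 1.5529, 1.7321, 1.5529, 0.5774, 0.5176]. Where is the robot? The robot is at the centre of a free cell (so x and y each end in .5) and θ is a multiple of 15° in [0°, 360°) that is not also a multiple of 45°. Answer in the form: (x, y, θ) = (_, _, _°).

(x, y, θ) = (3.5, 3.5, 330°)

Candidates: 13 free-cell centres × 16 headings = 208 poses. Raycast each; keep the one whose scan matches to 4 dp.
  (2.5, 4.5, 345°): beam 1 = 1.7321 ≠ 2.5882 ✗
  (1.5, 3.5, 15°): beam 1 = 1.0000 ≠ 2.5882 ✗
  (4.5, 2.5, 195°): beam 1 = 1.0000 ≠ 2.5882 ✗
  (2.5, 4.5, 240°): beam 1 = 0.5176 ≠ 2.5882 ✗
  …
  (3.5, 3.5, 330°): r_1=2.5882, r_2=2.8868, r_3=1.5529, r_4=1.7321, r_5=1.5529, r_6=0.5774, r_7=0.5176 — all match ✓
No second candidate reproduces the full scan.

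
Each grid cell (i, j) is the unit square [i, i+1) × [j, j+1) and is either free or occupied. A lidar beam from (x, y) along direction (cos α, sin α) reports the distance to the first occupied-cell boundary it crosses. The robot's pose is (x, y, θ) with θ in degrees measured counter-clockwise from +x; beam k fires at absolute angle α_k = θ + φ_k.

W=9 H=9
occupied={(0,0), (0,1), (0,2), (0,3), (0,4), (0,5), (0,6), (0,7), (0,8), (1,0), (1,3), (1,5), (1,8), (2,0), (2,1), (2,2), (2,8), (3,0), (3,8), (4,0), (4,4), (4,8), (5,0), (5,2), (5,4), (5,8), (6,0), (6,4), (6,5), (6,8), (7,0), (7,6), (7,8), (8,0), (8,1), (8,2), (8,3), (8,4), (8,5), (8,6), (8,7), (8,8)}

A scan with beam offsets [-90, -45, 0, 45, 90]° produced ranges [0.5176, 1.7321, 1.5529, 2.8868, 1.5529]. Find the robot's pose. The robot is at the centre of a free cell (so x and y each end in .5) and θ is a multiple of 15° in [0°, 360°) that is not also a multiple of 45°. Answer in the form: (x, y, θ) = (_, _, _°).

Enumerate (i+0.5, j+0.5, θ) over the 39 free cells and 16 admissible headings. For each, cast all 5 beams and compare to the given ranges.
  (6.5, 7.5, 15°): beam 1 = 1.5529 ≠ 0.5176 ✗
  (2.5, 7.5, 60°): beam 1 = 4.0415 ≠ 0.5176 ✗
  (3.5, 3.5, 120°): beam 1 = 1.0000 ≠ 0.5176 ✗
  …
  (4.5, 2.5, 105°): r_1=0.5176, r_2=1.7321, r_3=1.5529, r_4=2.8868, r_5=1.5529 — all match ✓
No second candidate reproduces the full scan.

(x, y, θ) = (4.5, 2.5, 105°)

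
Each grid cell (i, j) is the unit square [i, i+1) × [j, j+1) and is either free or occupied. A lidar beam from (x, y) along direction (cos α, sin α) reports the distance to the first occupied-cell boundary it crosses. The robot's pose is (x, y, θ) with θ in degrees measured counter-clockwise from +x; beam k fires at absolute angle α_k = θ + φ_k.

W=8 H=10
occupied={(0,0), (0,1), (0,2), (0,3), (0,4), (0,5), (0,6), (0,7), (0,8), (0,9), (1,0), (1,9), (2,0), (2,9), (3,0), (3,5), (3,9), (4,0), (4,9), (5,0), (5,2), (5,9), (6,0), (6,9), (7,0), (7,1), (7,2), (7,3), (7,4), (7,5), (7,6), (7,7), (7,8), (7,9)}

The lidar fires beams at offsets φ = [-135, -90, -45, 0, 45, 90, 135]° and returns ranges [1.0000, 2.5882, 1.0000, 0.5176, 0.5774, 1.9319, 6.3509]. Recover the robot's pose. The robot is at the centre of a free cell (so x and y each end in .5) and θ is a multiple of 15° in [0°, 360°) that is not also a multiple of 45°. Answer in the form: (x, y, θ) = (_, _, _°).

(x, y, θ) = (6.5, 3.5, 345°)

Candidates: 46 free-cell centres × 16 headings = 736 poses. Raycast each; keep the one whose scan matches to 4 dp.
  (6.5, 4.5, 75°): beam 2 = 0.5176 ≠ 2.5882 ✗
  (2.5, 2.5, 165°): beam 1 = 5.1962 ≠ 1.0000 ✗
  (4.5, 6.5, 150°): beam 1 = 2.5882 ≠ 1.0000 ✗
  (4.5, 4.5, 165°): beam 1 = 2.8868 ≠ 1.0000 ✗
  …
  (6.5, 3.5, 345°): r_1=1.0000, r_2=2.5882, r_3=1.0000, r_4=0.5176, r_5=0.5774, r_6=1.9319, r_7=6.3509 — all match ✓
Only this pose fits every beam.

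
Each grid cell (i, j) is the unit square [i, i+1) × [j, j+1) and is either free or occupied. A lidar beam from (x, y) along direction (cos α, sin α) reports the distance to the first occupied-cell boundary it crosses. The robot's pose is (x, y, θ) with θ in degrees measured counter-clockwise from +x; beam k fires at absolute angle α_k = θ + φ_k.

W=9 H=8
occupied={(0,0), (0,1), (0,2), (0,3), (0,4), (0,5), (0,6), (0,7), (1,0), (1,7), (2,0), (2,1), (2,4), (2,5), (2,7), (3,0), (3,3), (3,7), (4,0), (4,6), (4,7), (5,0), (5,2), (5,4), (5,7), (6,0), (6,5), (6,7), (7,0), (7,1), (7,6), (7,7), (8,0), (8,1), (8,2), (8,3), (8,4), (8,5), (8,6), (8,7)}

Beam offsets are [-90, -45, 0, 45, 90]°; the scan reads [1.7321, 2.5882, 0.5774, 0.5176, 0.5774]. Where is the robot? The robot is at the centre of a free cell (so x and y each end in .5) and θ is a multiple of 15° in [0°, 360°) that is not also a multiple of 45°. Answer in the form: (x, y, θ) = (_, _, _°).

(x, y, θ) = (3.5, 4.5, 150°)

Candidates: 32 free-cell centres × 16 headings = 512 poses. Raycast each; keep the one whose scan matches to 4 dp.
  (2.5, 3.5, 30°): beam 1 = 2.8868 ≠ 1.7321 ✗
  (5.5, 6.5, 150°): beam 1 = 0.5774 ≠ 1.7321 ✗
  (4.5, 4.5, 345°): beam 1 = 3.6235 ≠ 1.7321 ✗
  (3.5, 1.5, 330°): beam 1 = 0.5774 ≠ 1.7321 ✗
  (6.5, 6.5, 345°): beam 1 = 0.5176 ≠ 1.7321 ✗
  …
  (3.5, 4.5, 150°): r_1=1.7321, r_2=2.5882, r_3=0.5774, r_4=0.5176, r_5=0.5774 — all match ✓
Unique over the lattice → pose = (3.5, 4.5, 150°).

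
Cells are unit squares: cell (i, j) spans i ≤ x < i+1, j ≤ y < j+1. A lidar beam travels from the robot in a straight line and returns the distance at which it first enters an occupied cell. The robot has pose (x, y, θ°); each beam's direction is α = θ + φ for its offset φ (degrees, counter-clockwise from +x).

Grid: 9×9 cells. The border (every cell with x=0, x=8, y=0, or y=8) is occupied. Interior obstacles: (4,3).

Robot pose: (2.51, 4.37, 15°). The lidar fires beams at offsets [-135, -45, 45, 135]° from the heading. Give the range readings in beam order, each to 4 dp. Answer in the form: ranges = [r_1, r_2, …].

ranges = [3.0200, 1.7205, 4.1916, 1.7436]

beam 1: φ=-135°, α=240°
  cosα=-0.5000 sinα=-0.8660 | (2,4) | tMaxX 1.0200 tMaxY 0.4272 | tΔX 2.0000 tΔY 1.1547
    t=0.4272 [y] (2,3)
    t=1.0200 [x] (1,3)
    t=1.5819 [y] (1,2)
    t=2.7366 [y] (1,1)
    t=3.0200 [x] (0,1) — stop
  → r_1 = 3.0200
beam 2: φ=-45°, α=330°
  cosα=0.8660 sinα=-0.5000 | (2,4) | tMaxX 0.5658 tMaxY 0.7400 | tΔX 1.1547 tΔY 2.0000
    t=0.5658 [x] (3,4)
    t=0.7400 [y] (3,3)
    t=1.7205 [x] (4,3) — stop
  → r_2 = 1.7205
beam 3: φ=45°, α=60°
  cosα=0.5000 sinα=0.8660 | (2,4) | tMaxX 0.9800 tMaxY 0.7275 | tΔX 2.0000 tΔY 1.1547
    t=0.7275 [y] (2,5)
    t=0.9800 [x] (3,5)
    t=1.8822 [y] (3,6)
    t=2.9800 [x] (4,6)
    t=3.0369 [y] (4,7)
    t=4.1916 [y] (4,8) — stop
  → r_3 = 4.1916
beam 4: φ=135°, α=150°
  cosα=-0.8660 sinα=0.5000 | (2,4) | tMaxX 0.5889 tMaxY 1.2600 | tΔX 1.1547 tΔY 2.0000
    t=0.5889 [x] (1,4)
    t=1.2600 [y] (1,5)
    t=1.7436 [x] (0,5) — stop
  → r_4 = 1.7436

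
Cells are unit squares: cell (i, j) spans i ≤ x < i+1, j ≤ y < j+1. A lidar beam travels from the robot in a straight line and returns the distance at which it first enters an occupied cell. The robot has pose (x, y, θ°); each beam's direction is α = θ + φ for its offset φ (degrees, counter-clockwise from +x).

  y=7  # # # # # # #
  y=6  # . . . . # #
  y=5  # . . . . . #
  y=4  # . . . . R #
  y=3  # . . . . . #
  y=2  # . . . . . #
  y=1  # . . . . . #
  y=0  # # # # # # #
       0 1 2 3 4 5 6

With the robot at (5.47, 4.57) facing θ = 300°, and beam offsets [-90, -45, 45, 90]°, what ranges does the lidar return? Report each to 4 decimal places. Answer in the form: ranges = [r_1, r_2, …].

ranges = [5.1615, 3.6959, 0.5487, 0.6120]

beam 1: φ=-90°, α=210°
  d=(-0.8660,-0.5000)  start (5,4)  tX=0.5427 tY=1.1400  stride 1/|dx|=1.1547 1/|dy|=2.0000
    cross x-line → (4,4), t=0.5427
    cross y-line → (4,3), t=1.1400
    cross x-line → (3,3), t=1.6974
    cross x-line → (2,3), t=2.8521
    cross y-line → (2,2), t=3.1400
    cross x-line → (1,2), t=4.0068
    cross y-line → (1,1), t=5.1400
    cross x-line → (0,1), t=5.1615 (wall)
  → r_1 = 5.1615
beam 2: φ=-45°, α=255°
  d=(-0.2588,-0.9659)  start (5,4)  tX=1.8159 tY=0.5901  stride 1/|dx|=3.8637 1/|dy|=1.0353
    cross y-line → (5,3), t=0.5901
    cross y-line → (5,2), t=1.6254
    cross x-line → (4,2), t=1.8159
    cross y-line → (4,1), t=2.6607
    cross y-line → (4,0), t=3.6959 (wall)
  → r_2 = 3.6959
beam 3: φ=45°, α=345°
  d=(0.9659,-0.2588)  start (5,4)  tX=0.5487 tY=2.2023  stride 1/|dx|=1.0353 1/|dy|=3.8637
    cross x-line → (6,4), t=0.5487 (wall)
  → r_3 = 0.5487
beam 4: φ=90°, α=30°
  d=(0.8660,0.5000)  start (5,4)  tX=0.6120 tY=0.8600  stride 1/|dx|=1.1547 1/|dy|=2.0000
    cross x-line → (6,4), t=0.6120 (wall)
  → r_4 = 0.6120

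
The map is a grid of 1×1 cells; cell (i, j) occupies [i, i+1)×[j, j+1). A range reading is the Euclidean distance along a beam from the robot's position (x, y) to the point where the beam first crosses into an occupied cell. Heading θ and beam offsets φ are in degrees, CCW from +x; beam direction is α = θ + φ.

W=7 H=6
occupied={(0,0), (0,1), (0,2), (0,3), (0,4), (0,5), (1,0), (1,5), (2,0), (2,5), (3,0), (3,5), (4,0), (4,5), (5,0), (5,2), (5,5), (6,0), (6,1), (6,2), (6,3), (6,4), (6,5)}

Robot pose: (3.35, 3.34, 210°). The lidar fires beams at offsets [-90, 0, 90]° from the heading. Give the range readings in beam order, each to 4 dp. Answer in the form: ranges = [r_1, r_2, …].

beam 1: φ=-90°, α=120°
  direction (-0.5000, 0.8660); cell (3,3); t to first gridline: x 0.7000, y 0.7621 (then +2.0000 / +1.1547)
    (2,3) via x @ 0.7000
    (2,4) via y @ 0.7621
    (2,5) via y @ 1.9168  # hit
  → r_1 = 1.9168
beam 2: φ=0°, α=210°
  direction (-0.8660, -0.5000); cell (3,3); t to first gridline: x 0.4041, y 0.6800 (then +1.1547 / +2.0000)
    (2,3) via x @ 0.4041
    (2,2) via y @ 0.6800
    (1,2) via x @ 1.5588
    (1,1) via y @ 2.6800
    (0,1) via x @ 2.7135  # hit
  → r_2 = 2.7135
beam 3: φ=90°, α=300°
  direction (0.5000, -0.8660); cell (3,3); t to first gridline: x 1.3000, y 0.3926 (then +2.0000 / +1.1547)
    (3,2) via y @ 0.3926
    (4,2) via x @ 1.3000
    (4,1) via y @ 1.5473
    (4,0) via y @ 2.7020  # hit
  → r_3 = 2.7020

ranges = [1.9168, 2.7135, 2.7020]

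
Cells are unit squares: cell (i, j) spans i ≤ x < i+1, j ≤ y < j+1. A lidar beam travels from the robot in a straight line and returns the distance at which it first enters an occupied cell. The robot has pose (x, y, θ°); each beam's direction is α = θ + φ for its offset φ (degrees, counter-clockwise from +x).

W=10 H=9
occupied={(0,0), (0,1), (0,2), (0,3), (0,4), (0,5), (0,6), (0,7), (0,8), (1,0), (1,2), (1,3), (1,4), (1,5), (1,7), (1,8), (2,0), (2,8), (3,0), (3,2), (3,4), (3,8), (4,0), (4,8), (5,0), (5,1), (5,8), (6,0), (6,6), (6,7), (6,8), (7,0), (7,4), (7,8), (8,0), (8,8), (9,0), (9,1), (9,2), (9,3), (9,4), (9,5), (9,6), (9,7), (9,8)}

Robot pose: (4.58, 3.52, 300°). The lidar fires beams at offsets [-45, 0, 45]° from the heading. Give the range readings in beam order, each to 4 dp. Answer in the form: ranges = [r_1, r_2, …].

beam 1: φ=-45°, α=255°
  dir = (cos 255°, sin 255°) = (-0.2588, -0.9659); from cell (4,3)
  next x-line at t=2.2409, next y-line at t=0.5383; Δt_x=3.8637, Δt_y=1.0353
    y: enter (4,2) at t=0.5383
    y: enter (4,1) at t=1.5736
    x: enter (3,1) at t=2.2409
    y: enter (3,0) at t=2.6089 ← occupied
  → r_1 = 2.6089
beam 2: φ=0°, α=300°
  dir = (cos 300°, sin 300°) = (0.5000, -0.8660); from cell (4,3)
  next x-line at t=0.8400, next y-line at t=0.6004; Δt_x=2.0000, Δt_y=1.1547
    y: enter (4,2) at t=0.6004
    x: enter (5,2) at t=0.8400
    y: enter (5,1) at t=1.7551 ← occupied
  → r_2 = 1.7551
beam 3: φ=45°, α=345°
  dir = (cos 345°, sin 345°) = (0.9659, -0.2588); from cell (4,3)
  next x-line at t=0.4348, next y-line at t=2.0091; Δt_x=1.0353, Δt_y=3.8637
    x: enter (5,3) at t=0.4348
    x: enter (6,3) at t=1.4701
    y: enter (6,2) at t=2.0091
    x: enter (7,2) at t=2.5054
    x: enter (8,2) at t=3.5406
    x: enter (9,2) at t=4.5759 ← occupied
  → r_3 = 4.5759

ranges = [2.6089, 1.7551, 4.5759]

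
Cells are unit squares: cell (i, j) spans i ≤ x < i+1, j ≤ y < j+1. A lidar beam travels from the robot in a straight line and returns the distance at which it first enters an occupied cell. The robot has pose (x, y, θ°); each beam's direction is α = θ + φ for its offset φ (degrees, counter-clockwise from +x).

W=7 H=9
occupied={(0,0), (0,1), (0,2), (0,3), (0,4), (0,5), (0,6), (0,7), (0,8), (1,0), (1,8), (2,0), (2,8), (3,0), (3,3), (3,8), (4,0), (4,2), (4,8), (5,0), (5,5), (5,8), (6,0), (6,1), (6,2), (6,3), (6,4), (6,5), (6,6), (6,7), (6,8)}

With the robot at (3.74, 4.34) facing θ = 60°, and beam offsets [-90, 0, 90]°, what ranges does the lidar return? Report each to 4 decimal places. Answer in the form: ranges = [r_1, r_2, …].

beam 1: φ=-90°, α=330°
  cosα=0.8660 sinα=-0.5000 | (3,4) | tMaxX 0.3002 tMaxY 0.6800 | tΔX 1.1547 tΔY 2.0000
    t=0.3002 [x] (4,4)
    t=0.6800 [y] (4,3)
    t=1.4549 [x] (5,3)
    t=2.6096 [x] (6,3) — stop
  → r_1 = 2.6096
beam 2: φ=0°, α=60°
  cosα=0.5000 sinα=0.8660 | (3,4) | tMaxX 0.5200 tMaxY 0.7621 | tΔX 2.0000 tΔY 1.1547
    t=0.5200 [x] (4,4)
    t=0.7621 [y] (4,5)
    t=1.9168 [y] (4,6)
    t=2.5200 [x] (5,6)
    t=3.0715 [y] (5,7)
    t=4.2262 [y] (5,8) — stop
  → r_2 = 4.2262
beam 3: φ=90°, α=150°
  cosα=-0.8660 sinα=0.5000 | (3,4) | tMaxX 0.8545 tMaxY 1.3200 | tΔX 1.1547 tΔY 2.0000
    t=0.8545 [x] (2,4)
    t=1.3200 [y] (2,5)
    t=2.0092 [x] (1,5)
    t=3.1639 [x] (0,5) — stop
  → r_3 = 3.1639

ranges = [2.6096, 4.2262, 3.1639]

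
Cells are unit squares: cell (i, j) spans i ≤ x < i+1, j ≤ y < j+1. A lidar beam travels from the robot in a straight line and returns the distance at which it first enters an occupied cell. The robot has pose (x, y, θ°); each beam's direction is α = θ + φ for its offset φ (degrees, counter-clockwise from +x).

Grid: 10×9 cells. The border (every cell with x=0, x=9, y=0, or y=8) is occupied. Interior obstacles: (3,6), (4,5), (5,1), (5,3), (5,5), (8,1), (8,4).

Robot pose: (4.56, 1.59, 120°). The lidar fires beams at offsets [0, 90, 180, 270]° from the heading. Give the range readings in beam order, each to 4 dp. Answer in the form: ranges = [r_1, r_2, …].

ranges = [7.1200, 1.1800, 0.6813, 0.5081]

beam 1: φ=0°, α=120°
  direction (-0.5000, 0.8660); cell (4,1); t to first gridline: x 1.1200, y 0.4734 (then +2.0000 / +1.1547)
    (4,2) via y @ 0.4734
    (3,2) via x @ 1.1200
    (3,3) via y @ 1.6281
    (3,4) via y @ 2.7828
    (2,4) via x @ 3.1200
    (2,5) via y @ 3.9375
    (2,6) via y @ 5.0922
    (1,6) via x @ 5.1200
    (1,7) via y @ 6.2469
    (0,7) via x @ 7.1200  # hit
  → r_1 = 7.1200
beam 2: φ=90°, α=210°
  direction (-0.8660, -0.5000); cell (4,1); t to first gridline: x 0.6466, y 1.1800 (then +1.1547 / +2.0000)
    (3,1) via x @ 0.6466
    (3,0) via y @ 1.1800  # hit
  → r_2 = 1.1800
beam 3: φ=180°, α=300°
  direction (0.5000, -0.8660); cell (4,1); t to first gridline: x 0.8800, y 0.6813 (then +2.0000 / +1.1547)
    (4,0) via y @ 0.6813  # hit
  → r_3 = 0.6813
beam 4: φ=270°, α=30°
  direction (0.8660, 0.5000); cell (4,1); t to first gridline: x 0.5081, y 0.8200 (then +1.1547 / +2.0000)
    (5,1) via x @ 0.5081  # hit
  → r_4 = 0.5081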